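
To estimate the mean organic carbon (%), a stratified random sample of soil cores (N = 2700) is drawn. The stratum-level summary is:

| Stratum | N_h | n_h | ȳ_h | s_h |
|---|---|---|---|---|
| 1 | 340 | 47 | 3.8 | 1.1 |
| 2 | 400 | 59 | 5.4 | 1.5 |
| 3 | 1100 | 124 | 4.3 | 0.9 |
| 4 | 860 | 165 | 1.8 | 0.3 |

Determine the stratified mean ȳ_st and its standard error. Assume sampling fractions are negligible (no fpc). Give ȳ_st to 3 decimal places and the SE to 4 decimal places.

ȳ_st ≈ 3.604, SE ≈ 0.0488

ȳ_st = Σ W_h ȳ_h = (340·3.8 + 400·5.4 + 1100·4.3 + 860·1.8)/2700 = 3.60370
V̂(ȳ_st) = Σ W_h² s_h²/n_h, with W_h = N_h/N and N = 2700:
  stratum 1: (340/2700)²·1.1²/47 = 0.000408242
  stratum 2: (400/2700)²·1.5²/59 = 0.000836995
  stratum 3: (1100/2700)²·0.9²/124 = 0.00108423
  stratum 4: (860/2700)²·0.3²/165 = 5.53386e-05
V̂(ȳ_st) = 0.00238481
SE(ȳ_st) = √0.00238481 = 0.0488345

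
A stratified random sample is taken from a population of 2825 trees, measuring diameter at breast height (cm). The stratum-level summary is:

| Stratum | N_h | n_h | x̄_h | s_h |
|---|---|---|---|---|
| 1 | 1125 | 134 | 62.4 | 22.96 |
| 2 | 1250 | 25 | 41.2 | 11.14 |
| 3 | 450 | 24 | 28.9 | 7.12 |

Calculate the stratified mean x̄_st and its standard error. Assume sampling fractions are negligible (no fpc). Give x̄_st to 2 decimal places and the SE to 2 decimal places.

x̄_st ≈ 47.68, SE ≈ 1.28

x̄_st = Σ W_h x̄_h = (1125·62.4 + 1250·41.2 + 450·28.9)/2825 = 47.68319
V̂(x̄_st) = Σ W_h² s_h²/n_h, with W_h = N_h/N and N = 2825:
  stratum 1: (1125/2825)²·22.96²/134 = 0.623889
  stratum 2: (1250/2825)²·11.14²/25 = 0.971882
  stratum 3: (450/2825)²·7.12²/24 = 0.0535966
V̂(x̄_st) = 1.64937
SE(x̄_st) = √1.64937 = 1.28428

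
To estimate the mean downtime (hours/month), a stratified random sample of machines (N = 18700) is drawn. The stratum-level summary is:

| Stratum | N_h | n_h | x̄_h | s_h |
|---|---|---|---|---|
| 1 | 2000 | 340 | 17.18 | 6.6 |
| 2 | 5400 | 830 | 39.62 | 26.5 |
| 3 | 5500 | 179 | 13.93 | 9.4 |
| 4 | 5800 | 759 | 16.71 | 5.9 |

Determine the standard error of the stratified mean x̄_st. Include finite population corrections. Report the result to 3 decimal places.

V̂(x̄_st) = Σ W_h² (1 − n_h/N_h) s_h²/n_h, with W_h = N_h/N and N = 18700:
  stratum 1: (2000/18700)²·(1 − 340/2000)·6.6²/340 = 0.00121636
  stratum 2: (5400/18700)²·(1 − 830/5400)·26.5²/830 = 0.0597091
  stratum 3: (5500/18700)²·(1 − 179/5500)·9.4²/179 = 0.0413119
  stratum 4: (5800/18700)²·(1 − 759/5800)·5.9²/759 = 0.00383463
V̂(x̄_st) = 0.106072
SE(x̄_st) = √0.106072 = 0.325687

SE(x̄_st) ≈ 0.326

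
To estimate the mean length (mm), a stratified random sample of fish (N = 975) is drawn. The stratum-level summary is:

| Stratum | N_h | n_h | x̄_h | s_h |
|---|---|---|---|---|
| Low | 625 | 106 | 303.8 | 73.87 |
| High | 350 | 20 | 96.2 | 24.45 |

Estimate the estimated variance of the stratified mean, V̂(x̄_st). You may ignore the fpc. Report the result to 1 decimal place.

V̂(x̄_st) = Σ W_h² s_h²/n_h, with W_h = N_h/N and N = 975:
  stratum Low: (625/975)²·73.87²/106 = 21.1534
  stratum High: (350/975)²·24.45²/20 = 3.85172
V̂(x̄_st) = 25.0052

V̂(x̄_st) ≈ 25.0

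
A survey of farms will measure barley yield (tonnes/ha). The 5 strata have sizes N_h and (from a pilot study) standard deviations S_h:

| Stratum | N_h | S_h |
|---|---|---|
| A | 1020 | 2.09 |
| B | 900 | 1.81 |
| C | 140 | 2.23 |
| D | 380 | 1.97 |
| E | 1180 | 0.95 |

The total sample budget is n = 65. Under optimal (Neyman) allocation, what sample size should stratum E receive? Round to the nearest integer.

12

Neyman allocation: n_h = n · N_h S_h / Σ N_i S_i, with n = 65.
  stratum A: N_h·S_h = 1020·2.09 = 2131.80
  stratum B: N_h·S_h = 900·1.81 = 1629.00
  stratum C: N_h·S_h = 140·2.23 = 312.20
  stratum D: N_h·S_h = 380·1.97 = 748.60
  stratum E: N_h·S_h = 1180·0.95 = 1121.00
Σ N_h S_h = 5942.60
n for stratum E = 65·1121.00/5942.60 = 12.261 → 12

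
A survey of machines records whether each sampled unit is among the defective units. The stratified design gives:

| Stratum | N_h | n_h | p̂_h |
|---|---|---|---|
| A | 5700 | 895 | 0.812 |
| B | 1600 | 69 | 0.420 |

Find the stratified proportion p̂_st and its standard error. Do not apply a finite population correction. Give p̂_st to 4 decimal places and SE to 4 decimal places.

p̂_st ≈ 0.7261, SE ≈ 0.0166

N = 7300; stratum weights W_h = N_h/N.
p̂_st = Σ W_h p̂_h = (5700·0.812 + 1600·0.420)/7300 = 0.72608
V̂(p̂_st) = Σ W_h² p̂_h(1−p̂_h)/(n_h−1):
  stratum A: (5700/7300)²·0.812·0.188/894 = 0.000104107
  stratum B: (1600/7300)²·0.420·0.580/68 = 0.000172093
V̂(p̂_st) = 0.0002762; SE = √V̂ = 0.0166193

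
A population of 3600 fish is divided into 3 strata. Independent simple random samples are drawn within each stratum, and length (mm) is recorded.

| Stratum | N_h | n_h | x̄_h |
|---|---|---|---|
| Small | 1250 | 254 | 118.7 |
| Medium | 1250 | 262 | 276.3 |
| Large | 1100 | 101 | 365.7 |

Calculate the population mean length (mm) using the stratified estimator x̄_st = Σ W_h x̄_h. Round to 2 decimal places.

x̄_st ≈ 248.89

N = Σ N_h = 3600. Stratum weights W_h = N_h/N.
x̄_st = (1250·118.7 + 1250·276.3 + 1100·365.7) / 3600 = 248.8944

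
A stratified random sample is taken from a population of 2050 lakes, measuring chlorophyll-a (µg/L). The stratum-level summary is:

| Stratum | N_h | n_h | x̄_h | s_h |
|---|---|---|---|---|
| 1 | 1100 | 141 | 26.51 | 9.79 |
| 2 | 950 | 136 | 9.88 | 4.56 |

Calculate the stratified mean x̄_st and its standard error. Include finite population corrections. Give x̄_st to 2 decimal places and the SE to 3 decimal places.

x̄_st ≈ 18.80, SE ≈ 0.446

x̄_st = Σ W_h x̄_h = (1100·26.51 + 950·9.88)/2050 = 18.80341
V̂(x̄_st) = Σ W_h² (1 − n_h/N_h) s_h²/n_h, with W_h = N_h/N and N = 2050:
  stratum 1: (1100/2050)²·(1 − 141/1100)·9.79²/141 = 0.170628
  stratum 2: (950/2050)²·(1 − 136/950)·4.56²/136 = 0.028134
V̂(x̄_st) = 0.198762
SE(x̄_st) = √0.198762 = 0.445827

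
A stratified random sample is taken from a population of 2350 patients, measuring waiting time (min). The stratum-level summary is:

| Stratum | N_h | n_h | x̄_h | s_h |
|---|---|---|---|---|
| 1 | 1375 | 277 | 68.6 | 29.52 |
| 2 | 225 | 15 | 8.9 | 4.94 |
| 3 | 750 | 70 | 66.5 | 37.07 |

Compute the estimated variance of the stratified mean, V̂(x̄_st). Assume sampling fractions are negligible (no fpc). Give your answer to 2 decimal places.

V̂(x̄_st) ≈ 3.09

V̂(x̄_st) = Σ W_h² s_h²/n_h, with W_h = N_h/N and N = 2350:
  stratum 1: (1375/2350)²·29.52²/277 = 1.07702
  stratum 2: (225/2350)²·4.94²/15 = 0.0149139
  stratum 3: (750/2350)²·37.07²/70 = 1.99956
V̂(x̄_st) = 3.09149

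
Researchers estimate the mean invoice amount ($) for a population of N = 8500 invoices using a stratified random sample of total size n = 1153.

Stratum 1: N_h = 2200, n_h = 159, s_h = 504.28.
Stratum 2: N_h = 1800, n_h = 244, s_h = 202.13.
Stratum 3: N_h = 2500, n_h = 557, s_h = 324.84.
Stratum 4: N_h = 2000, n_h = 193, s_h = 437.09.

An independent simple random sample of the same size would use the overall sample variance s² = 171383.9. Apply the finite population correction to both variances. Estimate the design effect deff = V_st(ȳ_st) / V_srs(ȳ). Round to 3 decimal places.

V̂(ȳ_st) = Σ W_h² (1 − n_h/N_h) s_h²/n_h, with W_h = N_h/N and N = 8500:
  stratum 1: (2200/8500)²·(1 − 159/2200)·504.28²/159 = 99.3972
  stratum 2: (1800/8500)²·(1 − 244/1800)·202.13²/244 = 6.49107
  stratum 3: (2500/8500)²·(1 − 557/2500)·324.84²/557 = 12.7368
  stratum 4: (2000/8500)²·(1 − 193/2000)·437.09²/193 = 49.5148
V_st = 168.14
V_srs = (1 − 1153/8500)·171383.9/1153 = 128.479
deff = V_st / V_srs = 168.14/128.479 = 1.3087

deff ≈ 1.309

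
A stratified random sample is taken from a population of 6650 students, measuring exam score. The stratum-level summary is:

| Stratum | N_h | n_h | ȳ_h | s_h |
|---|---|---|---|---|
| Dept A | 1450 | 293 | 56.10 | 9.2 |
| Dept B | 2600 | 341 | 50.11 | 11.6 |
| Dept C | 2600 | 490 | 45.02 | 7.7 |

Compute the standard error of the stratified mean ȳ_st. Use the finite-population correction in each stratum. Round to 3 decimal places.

V̂(ȳ_st) = Σ W_h² (1 − n_h/N_h) s_h²/n_h, with W_h = N_h/N and N = 6650:
  stratum Dept A: (1450/6650)²·(1 − 293/1450)·9.2²/293 = 0.0109589
  stratum Dept B: (2600/6650)²·(1 − 341/2600)·11.6²/341 = 0.0524092
  stratum Dept C: (2600/6650)²·(1 − 490/2600)·7.7²/490 = 0.0150106
V̂(ȳ_st) = 0.0783787
SE(ȳ_st) = √0.0783787 = 0.279962

SE(ȳ_st) ≈ 0.280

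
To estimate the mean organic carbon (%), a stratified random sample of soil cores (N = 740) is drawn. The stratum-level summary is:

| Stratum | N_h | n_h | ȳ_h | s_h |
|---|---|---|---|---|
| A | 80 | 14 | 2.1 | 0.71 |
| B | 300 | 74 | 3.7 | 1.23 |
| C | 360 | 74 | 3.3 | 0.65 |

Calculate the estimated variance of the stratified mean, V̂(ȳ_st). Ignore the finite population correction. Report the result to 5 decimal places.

V̂(ȳ_st) = Σ W_h² s_h²/n_h, with W_h = N_h/N and N = 740:
  stratum A: (80/740)²·0.71²/14 = 0.000420829
  stratum B: (300/740)²·1.23²/74 = 0.00336014
  stratum C: (360/740)²·0.65²/74 = 0.00135125
V̂(ȳ_st) = 0.00513222

V̂(ȳ_st) ≈ 0.00513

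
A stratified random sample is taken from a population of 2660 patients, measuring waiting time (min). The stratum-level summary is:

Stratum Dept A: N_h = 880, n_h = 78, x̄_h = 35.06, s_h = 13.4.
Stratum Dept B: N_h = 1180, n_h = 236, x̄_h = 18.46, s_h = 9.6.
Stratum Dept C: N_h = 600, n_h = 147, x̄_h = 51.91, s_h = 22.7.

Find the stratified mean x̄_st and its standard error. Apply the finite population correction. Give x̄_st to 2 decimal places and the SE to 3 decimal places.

x̄_st ≈ 31.50, SE ≈ 0.652

x̄_st = Σ W_h x̄_h = (880·35.06 + 1180·18.46 + 600·51.91)/2660 = 31.49684
V̂(x̄_st) = Σ W_h² (1 − n_h/N_h) s_h²/n_h, with W_h = N_h/N and N = 2660:
  stratum Dept A: (880/2660)²·(1 − 78/880)·13.4²/78 = 0.229619
  stratum Dept B: (1180/2660)²·(1 − 236/1180)·9.6²/236 = 0.0614782
  stratum Dept C: (600/2660)²·(1 − 147/600)·22.7²/147 = 0.134654
V̂(x̄_st) = 0.425752
SE(x̄_st) = √0.425752 = 0.652497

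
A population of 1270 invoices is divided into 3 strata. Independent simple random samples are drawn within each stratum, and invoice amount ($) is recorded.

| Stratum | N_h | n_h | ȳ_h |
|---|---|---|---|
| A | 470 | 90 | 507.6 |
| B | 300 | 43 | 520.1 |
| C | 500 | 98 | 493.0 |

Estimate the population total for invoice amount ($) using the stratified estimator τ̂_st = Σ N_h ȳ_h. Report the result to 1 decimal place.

τ̂_st ≈ 641102.0

τ̂_st = Σ N_h ȳ_h = 470·507.6 + 300·520.1 + 500·493.0 = 641102.0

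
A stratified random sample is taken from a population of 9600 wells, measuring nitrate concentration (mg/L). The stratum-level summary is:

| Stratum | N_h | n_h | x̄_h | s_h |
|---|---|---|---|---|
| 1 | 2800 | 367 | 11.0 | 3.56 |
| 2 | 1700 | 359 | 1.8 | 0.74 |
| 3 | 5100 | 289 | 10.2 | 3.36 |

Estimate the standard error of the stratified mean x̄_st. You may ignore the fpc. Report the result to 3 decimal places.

V̂(x̄_st) = Σ W_h² s_h²/n_h, with W_h = N_h/N and N = 9600:
  stratum 1: (2800/9600)²·3.56²/367 = 0.0029377
  stratum 2: (1700/9600)²·0.74²/359 = 4.78326e-05
  stratum 3: (5100/9600)²·3.36²/289 = 0.011025
V̂(x̄_st) = 0.0140105
SE(x̄_st) = √0.0140105 = 0.118366

SE(x̄_st) ≈ 0.118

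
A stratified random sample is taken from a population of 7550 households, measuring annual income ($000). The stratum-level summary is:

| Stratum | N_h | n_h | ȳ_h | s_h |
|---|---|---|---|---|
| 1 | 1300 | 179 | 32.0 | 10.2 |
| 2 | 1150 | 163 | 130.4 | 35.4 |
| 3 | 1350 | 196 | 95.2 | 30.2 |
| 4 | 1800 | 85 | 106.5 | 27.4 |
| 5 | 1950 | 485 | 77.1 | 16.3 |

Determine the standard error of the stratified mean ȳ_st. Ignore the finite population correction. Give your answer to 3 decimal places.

SE(ȳ_st) ≈ 0.940

V̂(ȳ_st) = Σ W_h² s_h²/n_h, with W_h = N_h/N and N = 7550:
  stratum 1: (1300/7550)²·10.2²/179 = 0.0172322
  stratum 2: (1150/7550)²·35.4²/163 = 0.17837
  stratum 3: (1350/7550)²·30.2²/196 = 0.148776
  stratum 4: (1800/7550)²·27.4²/85 = 0.502034
  stratum 5: (1950/7550)²·16.3²/485 = 0.0365434
V̂(ȳ_st) = 0.882955
SE(ȳ_st) = √0.882955 = 0.939657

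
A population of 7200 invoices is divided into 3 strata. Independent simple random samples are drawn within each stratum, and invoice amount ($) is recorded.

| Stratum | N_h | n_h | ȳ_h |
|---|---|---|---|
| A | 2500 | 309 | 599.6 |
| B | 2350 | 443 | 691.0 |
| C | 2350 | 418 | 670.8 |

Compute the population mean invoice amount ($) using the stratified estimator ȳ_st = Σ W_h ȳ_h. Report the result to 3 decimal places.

ȳ_st ≈ 652.671

N = Σ N_h = 7200. Stratum weights W_h = N_h/N.
ȳ_st = (2500·599.6 + 2350·691.0 + 2350·670.8) / 7200 = 652.67083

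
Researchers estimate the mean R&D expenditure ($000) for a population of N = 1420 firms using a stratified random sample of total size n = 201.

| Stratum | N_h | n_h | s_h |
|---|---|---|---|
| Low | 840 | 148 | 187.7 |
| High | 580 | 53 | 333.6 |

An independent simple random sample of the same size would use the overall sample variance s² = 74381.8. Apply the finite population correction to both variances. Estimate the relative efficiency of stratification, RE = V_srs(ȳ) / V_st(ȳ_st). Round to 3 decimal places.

V̂(ȳ_st) = Σ W_h² (1 − n_h/N_h) s_h²/n_h, with W_h = N_h/N and N = 1420:
  stratum Low: (840/1420)²·(1 − 148/840)·187.7²/148 = 68.6239
  stratum High: (580/1420)²·(1 − 53/580)·333.6²/53 = 318.301
V_st = 386.925
V_srs = (1 − 201/1420)·74381.8/201 = 317.677
Relative efficiency = V_srs / V_st = 317.677/386.925 = 0.8210

RE ≈ 0.821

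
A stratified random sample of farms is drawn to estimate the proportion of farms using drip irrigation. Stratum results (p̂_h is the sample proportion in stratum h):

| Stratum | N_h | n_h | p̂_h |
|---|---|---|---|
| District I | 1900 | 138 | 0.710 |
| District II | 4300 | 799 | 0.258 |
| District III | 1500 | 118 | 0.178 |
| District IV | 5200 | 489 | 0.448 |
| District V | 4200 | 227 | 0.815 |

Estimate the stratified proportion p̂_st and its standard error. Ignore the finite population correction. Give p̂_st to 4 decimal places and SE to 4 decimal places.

p̂_st ≈ 0.4958, SE ≈ 0.0114

N = 17100; stratum weights W_h = N_h/N.
p̂_st = Σ W_h p̂_h = (1900·0.710 + 4300·0.258 + 1500·0.178 + 5200·0.448 + 4200·0.815)/17100 = 0.49579
V̂(p̂_st) = Σ W_h² p̂_h(1−p̂_h)/(n_h−1):
  stratum District I: (1900/17100)²·0.710·0.290/137 = 1.85546e-05
  stratum District II: (4300/17100)²·0.258·0.742/798 = 1.51693e-05
  stratum District III: (1500/17100)²·0.178·0.822/117 = 9.62268e-06
  stratum District IV: (5200/17100)²·0.448·0.552/488 = 4.6861e-05
  stratum District V: (4200/17100)²·0.815·0.185/226 = 4.02464e-05
V̂(p̂_st) = 0.000130454; SE = √V̂ = 0.0114216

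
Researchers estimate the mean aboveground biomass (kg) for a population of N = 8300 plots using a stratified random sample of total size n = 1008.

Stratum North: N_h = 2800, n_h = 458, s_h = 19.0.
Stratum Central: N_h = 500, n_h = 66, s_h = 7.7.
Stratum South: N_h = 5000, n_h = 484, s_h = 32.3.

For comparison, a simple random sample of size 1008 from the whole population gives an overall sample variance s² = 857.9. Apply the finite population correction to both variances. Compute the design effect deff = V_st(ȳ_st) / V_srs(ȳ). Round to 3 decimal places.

V̂(ȳ_st) = Σ W_h² (1 − n_h/N_h) s_h²/n_h, with W_h = N_h/N and N = 8300:
  stratum North: (2800/8300)²·(1 − 458/2800)·19.0²/458 = 0.0750292
  stratum Central: (500/8300)²·(1 − 66/500)·7.7²/66 = 0.0028297
  stratum South: (5000/8300)²·(1 − 484/5000)·32.3²/484 = 0.706525
V_st = 0.784384
V_srs = (1 − 1008/8300)·857.9/1008 = 0.74773
deff = V_st / V_srs = 0.784384/0.74773 = 1.0490

deff ≈ 1.049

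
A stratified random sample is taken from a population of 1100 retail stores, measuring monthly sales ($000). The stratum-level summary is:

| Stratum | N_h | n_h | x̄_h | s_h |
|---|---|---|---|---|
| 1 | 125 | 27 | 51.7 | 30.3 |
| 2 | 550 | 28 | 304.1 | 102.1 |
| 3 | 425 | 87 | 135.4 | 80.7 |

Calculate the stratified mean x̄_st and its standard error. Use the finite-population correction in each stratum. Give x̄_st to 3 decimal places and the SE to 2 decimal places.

x̄_st = Σ W_h x̄_h = (125·51.7 + 550·304.1 + 425·135.4)/1100 = 210.23864
V̂(x̄_st) = Σ W_h² (1 − n_h/N_h) s_h²/n_h, with W_h = N_h/N and N = 1100:
  stratum 1: (125/1100)²·(1 − 27/125)·30.3²/27 = 0.344249
  stratum 2: (550/1100)²·(1 − 28/550)·102.1²/28 = 88.3367
  stratum 3: (425/1100)²·(1 − 87/425)·80.7²/87 = 8.88685
V̂(x̄_st) = 97.5678
SE(x̄_st) = √97.5678 = 9.87764

x̄_st ≈ 210.239, SE ≈ 9.88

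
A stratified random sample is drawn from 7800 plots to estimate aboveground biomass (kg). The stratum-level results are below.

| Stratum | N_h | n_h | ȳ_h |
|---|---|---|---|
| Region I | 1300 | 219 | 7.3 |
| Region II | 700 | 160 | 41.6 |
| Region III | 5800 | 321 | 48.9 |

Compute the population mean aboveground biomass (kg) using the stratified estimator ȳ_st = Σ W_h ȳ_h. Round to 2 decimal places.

N = Σ N_h = 7800. Stratum weights W_h = N_h/N.
ȳ_st = (1300·7.3 + 700·41.6 + 5800·48.9) / 7800 = 41.3115

ȳ_st ≈ 41.31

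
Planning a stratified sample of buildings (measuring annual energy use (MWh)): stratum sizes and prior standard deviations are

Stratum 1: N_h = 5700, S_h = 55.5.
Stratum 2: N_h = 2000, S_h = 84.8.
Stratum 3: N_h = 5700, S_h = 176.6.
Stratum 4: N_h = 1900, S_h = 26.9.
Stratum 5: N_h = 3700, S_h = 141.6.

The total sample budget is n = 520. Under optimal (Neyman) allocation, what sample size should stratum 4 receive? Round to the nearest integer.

13

Neyman allocation: n_h = n · N_h S_h / Σ N_i S_i, with n = 520.
  stratum 1: N_h·S_h = 5700·55.5 = 316350.00
  stratum 2: N_h·S_h = 2000·84.8 = 169600.00
  stratum 3: N_h·S_h = 5700·176.6 = 1006620.00
  stratum 4: N_h·S_h = 1900·26.9 = 51110.00
  stratum 5: N_h·S_h = 3700·141.6 = 523920.00
Σ N_h S_h = 2067600.00
n for stratum 4 = 520·51110.00/2067600.00 = 12.854 → 13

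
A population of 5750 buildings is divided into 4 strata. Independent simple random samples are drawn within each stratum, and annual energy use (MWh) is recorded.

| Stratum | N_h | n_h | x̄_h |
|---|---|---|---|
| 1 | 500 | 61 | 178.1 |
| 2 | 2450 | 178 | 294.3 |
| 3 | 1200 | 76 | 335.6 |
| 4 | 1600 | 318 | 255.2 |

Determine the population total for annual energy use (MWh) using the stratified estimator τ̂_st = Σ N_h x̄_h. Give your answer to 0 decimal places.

τ̂_st = Σ N_h x̄_h = 500·178.1 + 2450·294.3 + 1200·335.6 + 1600·255.2 = 1621125

τ̂_st ≈ 1621125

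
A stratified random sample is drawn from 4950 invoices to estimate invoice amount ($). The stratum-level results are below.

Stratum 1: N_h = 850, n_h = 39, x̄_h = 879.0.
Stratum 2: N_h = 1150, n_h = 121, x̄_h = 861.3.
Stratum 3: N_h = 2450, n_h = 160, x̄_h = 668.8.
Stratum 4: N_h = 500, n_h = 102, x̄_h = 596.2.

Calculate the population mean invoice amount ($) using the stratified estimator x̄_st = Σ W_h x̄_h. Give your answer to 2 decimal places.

x̄_st ≈ 742.28

N = Σ N_h = 4950. Stratum weights W_h = N_h/N.
x̄_st = (850·879.0 + 1150·861.3 + 2450·668.8 + 500·596.2) / 4950 = 742.2838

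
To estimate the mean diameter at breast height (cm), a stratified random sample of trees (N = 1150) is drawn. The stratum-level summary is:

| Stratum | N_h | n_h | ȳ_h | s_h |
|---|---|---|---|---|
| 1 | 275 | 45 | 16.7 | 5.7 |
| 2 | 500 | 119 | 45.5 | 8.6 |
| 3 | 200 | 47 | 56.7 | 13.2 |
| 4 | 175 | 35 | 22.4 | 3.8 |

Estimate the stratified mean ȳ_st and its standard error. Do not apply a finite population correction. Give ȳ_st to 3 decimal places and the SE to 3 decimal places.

ȳ_st = Σ W_h ȳ_h = (275·16.7 + 500·45.5 + 200·56.7 + 175·22.4)/1150 = 37.04565
V̂(ȳ_st) = Σ W_h² s_h²/n_h, with W_h = N_h/N and N = 1150:
  stratum 1: (275/1150)²·5.7²/45 = 0.0412864
  stratum 2: (500/1150)²·8.6²/119 = 0.117488
  stratum 3: (200/1150)²·13.2²/47 = 0.112128
  stratum 4: (175/1150)²·3.8²/35 = 0.00955388
V̂(ȳ_st) = 0.280457
SE(ȳ_st) = √0.280457 = 0.529581

ȳ_st ≈ 37.046, SE ≈ 0.530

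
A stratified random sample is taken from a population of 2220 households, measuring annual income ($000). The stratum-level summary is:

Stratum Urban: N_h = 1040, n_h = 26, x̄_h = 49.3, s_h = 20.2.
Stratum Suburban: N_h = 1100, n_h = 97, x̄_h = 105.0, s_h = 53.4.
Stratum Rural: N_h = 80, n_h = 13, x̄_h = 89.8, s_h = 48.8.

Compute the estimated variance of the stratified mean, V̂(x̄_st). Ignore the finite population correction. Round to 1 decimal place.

V̂(x̄_st) = Σ W_h² s_h²/n_h, with W_h = N_h/N and N = 2220:
  stratum Urban: (1040/2220)²·20.2²/26 = 3.44421
  stratum Suburban: (1100/2220)²·53.4²/97 = 7.21756
  stratum Rural: (80/2220)²·48.8²/13 = 0.237887
V̂(x̄_st) = 10.8997

V̂(x̄_st) ≈ 10.9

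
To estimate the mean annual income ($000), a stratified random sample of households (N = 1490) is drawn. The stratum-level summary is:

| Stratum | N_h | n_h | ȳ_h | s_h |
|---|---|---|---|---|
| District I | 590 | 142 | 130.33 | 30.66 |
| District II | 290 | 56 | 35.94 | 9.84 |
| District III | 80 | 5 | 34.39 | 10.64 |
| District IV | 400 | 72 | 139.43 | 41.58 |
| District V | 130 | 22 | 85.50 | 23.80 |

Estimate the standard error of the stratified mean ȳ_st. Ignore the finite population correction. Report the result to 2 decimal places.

V̂(ȳ_st) = Σ W_h² s_h²/n_h, with W_h = N_h/N and N = 1490:
  stratum District I: (590/1490)²·30.66²/142 = 1.03798
  stratum District II: (290/1490)²·9.84²/56 = 0.0654976
  stratum District III: (80/1490)²·10.64²/5 = 0.0652711
  stratum District IV: (400/1490)²·41.58²/72 = 1.73055
  stratum District V: (130/1490)²·23.80²/22 = 0.195995
V̂(ȳ_st) = 3.09529
SE(ȳ_st) = √3.09529 = 1.75934

SE(ȳ_st) ≈ 1.76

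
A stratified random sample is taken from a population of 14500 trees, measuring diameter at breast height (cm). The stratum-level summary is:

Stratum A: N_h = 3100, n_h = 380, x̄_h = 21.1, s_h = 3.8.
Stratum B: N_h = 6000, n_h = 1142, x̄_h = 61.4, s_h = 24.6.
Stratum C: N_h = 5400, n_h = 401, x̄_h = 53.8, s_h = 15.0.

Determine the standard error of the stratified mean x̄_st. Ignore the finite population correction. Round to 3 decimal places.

SE(x̄_st) ≈ 0.413

V̂(x̄_st) = Σ W_h² s_h²/n_h, with W_h = N_h/N and N = 14500:
  stratum A: (3100/14500)²·3.8²/380 = 0.00173688
  stratum B: (6000/14500)²·24.6²/1142 = 0.0907341
  stratum C: (5400/14500)²·15.0²/401 = 0.0778197
V̂(x̄_st) = 0.170291
SE(x̄_st) = √0.170291 = 0.412663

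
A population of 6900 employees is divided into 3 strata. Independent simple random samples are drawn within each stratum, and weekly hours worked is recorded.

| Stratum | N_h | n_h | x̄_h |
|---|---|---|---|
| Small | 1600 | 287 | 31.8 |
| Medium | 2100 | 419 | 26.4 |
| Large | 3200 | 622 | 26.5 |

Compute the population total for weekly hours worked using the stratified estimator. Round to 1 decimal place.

τ̂_st = Σ N_h x̄_h = 1600·31.8 + 2100·26.4 + 3200·26.5 = 191120.0

τ̂_st ≈ 191120.0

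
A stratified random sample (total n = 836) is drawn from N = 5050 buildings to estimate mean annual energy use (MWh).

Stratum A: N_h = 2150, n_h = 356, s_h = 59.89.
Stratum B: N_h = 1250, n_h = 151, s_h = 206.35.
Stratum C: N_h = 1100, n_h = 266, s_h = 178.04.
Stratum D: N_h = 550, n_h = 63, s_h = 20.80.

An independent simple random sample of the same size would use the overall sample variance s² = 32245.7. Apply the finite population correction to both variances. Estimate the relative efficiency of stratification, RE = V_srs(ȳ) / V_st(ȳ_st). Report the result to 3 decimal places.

RE ≈ 1.527

V̂(ȳ_st) = Σ W_h² (1 − n_h/N_h) s_h²/n_h, with W_h = N_h/N and N = 5050:
  stratum A: (2150/5050)²·(1 − 356/2150)·59.89²/356 = 1.52383
  stratum B: (1250/5050)²·(1 − 151/1250)·206.35²/151 = 15.19
  stratum C: (1100/5050)²·(1 − 266/1100)·178.04²/266 = 4.28676
  stratum D: (550/5050)²·(1 − 63/550)·20.80²/63 = 0.0721265
V_st = 21.0727
V_srs = (1 − 836/5050)·32245.7/836 = 32.1861
Relative efficiency = V_srs / V_st = 32.1861/21.0727 = 1.5274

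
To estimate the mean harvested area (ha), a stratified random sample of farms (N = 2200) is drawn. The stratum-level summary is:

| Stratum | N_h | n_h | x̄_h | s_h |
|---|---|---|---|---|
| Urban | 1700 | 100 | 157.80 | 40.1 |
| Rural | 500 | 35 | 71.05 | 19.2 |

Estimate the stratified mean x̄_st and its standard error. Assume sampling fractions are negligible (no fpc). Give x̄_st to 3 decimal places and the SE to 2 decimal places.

x̄_st = Σ W_h x̄_h = (1700·157.80 + 500·71.05)/2200 = 138.08409
V̂(x̄_st) = Σ W_h² s_h²/n_h, with W_h = N_h/N and N = 2200:
  stratum Urban: (1700/2200)²·40.1²/100 = 9.60155
  stratum Rural: (500/2200)²·19.2²/35 = 0.544038
V̂(x̄_st) = 10.1456
SE(x̄_st) = √10.1456 = 3.18521

x̄_st ≈ 138.084, SE ≈ 3.19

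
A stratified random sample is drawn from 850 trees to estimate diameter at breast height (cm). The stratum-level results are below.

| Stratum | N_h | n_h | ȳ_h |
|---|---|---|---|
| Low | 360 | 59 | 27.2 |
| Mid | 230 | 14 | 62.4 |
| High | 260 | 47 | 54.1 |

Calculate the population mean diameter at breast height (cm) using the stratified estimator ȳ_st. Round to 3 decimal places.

ȳ_st ≈ 44.953

N = Σ N_h = 850. Stratum weights W_h = N_h/N.
ȳ_st = (360·27.2 + 230·62.4 + 260·54.1) / 850 = 44.95294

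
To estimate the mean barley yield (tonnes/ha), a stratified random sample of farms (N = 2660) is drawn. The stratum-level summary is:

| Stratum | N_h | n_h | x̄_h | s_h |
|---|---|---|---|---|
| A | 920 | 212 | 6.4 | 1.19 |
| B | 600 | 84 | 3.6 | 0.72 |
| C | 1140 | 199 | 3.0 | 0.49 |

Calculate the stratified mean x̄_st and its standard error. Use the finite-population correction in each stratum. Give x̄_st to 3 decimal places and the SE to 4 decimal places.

x̄_st ≈ 4.311, SE ≈ 0.0327

x̄_st = Σ W_h x̄_h = (920·6.4 + 600·3.6 + 1140·3.0)/2660 = 4.31128
V̂(x̄_st) = Σ W_h² (1 − n_h/N_h) s_h²/n_h, with W_h = N_h/N and N = 2660:
  stratum A: (920/2660)²·(1 − 212/920)·1.19²/212 = 0.000614916
  stratum B: (600/2660)²·(1 − 84/600)·0.72²/84 = 0.000270037
  stratum C: (1140/2660)²·(1 − 199/1140)·0.49²/199 = 0.000182924
V̂(x̄_st) = 0.00106788
SE(x̄_st) = √0.00106788 = 0.0326784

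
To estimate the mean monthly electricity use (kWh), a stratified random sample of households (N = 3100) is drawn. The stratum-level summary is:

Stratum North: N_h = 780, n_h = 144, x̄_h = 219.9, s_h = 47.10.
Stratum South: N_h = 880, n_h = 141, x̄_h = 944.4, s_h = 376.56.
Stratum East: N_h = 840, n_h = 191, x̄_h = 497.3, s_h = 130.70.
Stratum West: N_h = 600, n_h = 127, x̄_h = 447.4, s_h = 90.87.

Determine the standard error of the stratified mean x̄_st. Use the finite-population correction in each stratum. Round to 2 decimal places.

V̂(x̄_st) = Σ W_h² (1 − n_h/N_h) s_h²/n_h, with W_h = N_h/N and N = 3100:
  stratum North: (780/3100)²·(1 − 144/780)·47.10²/144 = 0.795257
  stratum South: (880/3100)²·(1 − 141/880)·376.56²/141 = 68.0539
  stratum East: (840/3100)²·(1 − 191/840)·130.70²/191 = 5.07363
  stratum West: (600/3100)²·(1 − 127/600)·90.87²/127 = 1.92011
V̂(x̄_st) = 75.8429
SE(x̄_st) = √75.8429 = 8.70878

SE(x̄_st) ≈ 8.71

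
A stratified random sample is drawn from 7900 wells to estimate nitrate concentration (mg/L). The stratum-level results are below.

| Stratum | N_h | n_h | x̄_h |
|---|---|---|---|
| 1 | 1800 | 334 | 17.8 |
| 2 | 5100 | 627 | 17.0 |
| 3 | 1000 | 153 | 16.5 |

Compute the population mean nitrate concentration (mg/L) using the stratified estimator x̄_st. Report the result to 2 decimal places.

N = Σ N_h = 7900. Stratum weights W_h = N_h/N.
x̄_st = (1800·17.8 + 5100·17.0 + 1000·16.5) / 7900 = 17.1190

x̄_st ≈ 17.12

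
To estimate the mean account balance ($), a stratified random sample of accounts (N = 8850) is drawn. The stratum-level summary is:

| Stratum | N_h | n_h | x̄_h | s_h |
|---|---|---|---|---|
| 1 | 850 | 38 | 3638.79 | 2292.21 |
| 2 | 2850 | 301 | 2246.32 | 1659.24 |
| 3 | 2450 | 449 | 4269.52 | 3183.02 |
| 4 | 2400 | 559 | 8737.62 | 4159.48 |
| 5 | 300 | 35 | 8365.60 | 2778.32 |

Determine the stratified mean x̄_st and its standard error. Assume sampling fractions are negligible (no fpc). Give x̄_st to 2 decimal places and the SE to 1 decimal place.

x̄_st = Σ W_h x̄_h = (850·3638.79 + 2850·2246.32 + 2450·4269.52 + 2400·8737.62 + 300·8365.60)/8850 = 4907.94073
V̂(x̄_st) = Σ W_h² s_h²/n_h, with W_h = N_h/N and N = 8850:
  stratum 1: (850/8850)²·2292.21²/38 = 1275.49
  stratum 2: (2850/8850)²·1659.24²/301 = 948.539
  stratum 3: (2450/8850)²·3183.02²/449 = 1729.33
  stratum 4: (2400/8850)²·4159.48²/559 = 2276.16
  stratum 5: (300/8850)²·2778.32²/35 = 253.427
V̂(x̄_st) = 6482.94
SE(x̄_st) = √6482.94 = 80.5167

x̄_st ≈ 4907.94, SE ≈ 80.5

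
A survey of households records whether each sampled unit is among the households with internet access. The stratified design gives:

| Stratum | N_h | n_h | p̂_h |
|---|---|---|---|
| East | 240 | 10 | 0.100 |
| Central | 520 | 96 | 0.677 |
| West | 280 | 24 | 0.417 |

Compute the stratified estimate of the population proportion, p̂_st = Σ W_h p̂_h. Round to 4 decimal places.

p̂_st ≈ 0.4738

N = 1040; stratum weights W_h = N_h/N.
p̂_st = Σ W_h p̂_h = (240·0.100 + 520·0.677 + 280·0.417)/1040 = 0.47385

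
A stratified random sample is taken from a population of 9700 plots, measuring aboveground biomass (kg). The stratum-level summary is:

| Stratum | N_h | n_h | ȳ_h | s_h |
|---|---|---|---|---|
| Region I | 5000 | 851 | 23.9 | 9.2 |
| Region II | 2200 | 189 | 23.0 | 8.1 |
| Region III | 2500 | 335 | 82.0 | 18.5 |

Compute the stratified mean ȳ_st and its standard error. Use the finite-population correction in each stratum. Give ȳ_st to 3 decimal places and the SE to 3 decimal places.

ȳ_st = Σ W_h ȳ_h = (5000·23.9 + 2200·23.0 + 2500·82.0)/9700 = 38.67010
V̂(ȳ_st) = Σ W_h² (1 − n_h/N_h) s_h²/n_h, with W_h = N_h/N and N = 9700:
  stratum Region I: (5000/9700)²·(1 − 851/5000)·9.2²/851 = 0.0219289
  stratum Region II: (2200/9700)²·(1 − 189/2200)·8.1²/189 = 0.016323
  stratum Region III: (2500/9700)²·(1 − 335/2500)·18.5²/335 = 0.0587696
V̂(ȳ_st) = 0.0970215
SE(ȳ_st) = √0.0970215 = 0.311483

ȳ_st ≈ 38.670, SE ≈ 0.311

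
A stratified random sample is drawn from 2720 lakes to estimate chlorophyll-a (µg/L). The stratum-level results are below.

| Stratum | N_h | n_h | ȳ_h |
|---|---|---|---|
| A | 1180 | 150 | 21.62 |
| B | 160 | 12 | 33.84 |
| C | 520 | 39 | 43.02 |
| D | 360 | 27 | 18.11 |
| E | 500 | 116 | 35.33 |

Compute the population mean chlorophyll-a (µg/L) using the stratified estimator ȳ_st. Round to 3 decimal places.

ȳ_st ≈ 28.486

N = Σ N_h = 2720. Stratum weights W_h = N_h/N.
ȳ_st = (1180·21.62 + 160·33.84 + 520·43.02 + 360·18.11 + 500·35.33) / 2720 = 28.48566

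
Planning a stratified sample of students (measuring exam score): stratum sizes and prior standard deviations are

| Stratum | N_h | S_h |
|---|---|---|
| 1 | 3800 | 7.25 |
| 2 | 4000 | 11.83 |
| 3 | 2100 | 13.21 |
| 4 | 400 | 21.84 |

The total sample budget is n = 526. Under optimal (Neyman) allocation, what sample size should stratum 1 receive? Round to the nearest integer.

Neyman allocation: n_h = n · N_h S_h / Σ N_i S_i, with n = 526.
  stratum 1: N_h·S_h = 3800·7.25 = 27550.00
  stratum 2: N_h·S_h = 4000·11.83 = 47320.00
  stratum 3: N_h·S_h = 2100·13.21 = 27741.00
  stratum 4: N_h·S_h = 400·21.84 = 8736.00
Σ N_h S_h = 111347.00
n for stratum 1 = 526·27550.00/111347.00 = 130.145 → 130

130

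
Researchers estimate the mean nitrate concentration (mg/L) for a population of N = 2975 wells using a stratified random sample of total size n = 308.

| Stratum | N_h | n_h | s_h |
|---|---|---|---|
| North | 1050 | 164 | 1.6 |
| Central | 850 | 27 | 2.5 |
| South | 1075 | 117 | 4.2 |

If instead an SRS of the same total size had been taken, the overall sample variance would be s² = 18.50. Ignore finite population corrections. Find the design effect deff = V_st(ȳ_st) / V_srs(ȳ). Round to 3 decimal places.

deff ≈ 0.675

V̂(ȳ_st) = Σ W_h² s_h²/n_h, with W_h = N_h/N and N = 2975:
  stratum North: (1050/2975)²·1.6²/164 = 0.00194447
  stratum Central: (850/2975)²·2.5²/27 = 0.0188964
  stratum South: (1075/2975)²·4.2²/117 = 0.0196859
V_st = 0.0405268
V_srs = s²/n = 18.50/308 = 0.0600649
deff = V_st / V_srs = 0.0405268/0.0600649 = 0.6747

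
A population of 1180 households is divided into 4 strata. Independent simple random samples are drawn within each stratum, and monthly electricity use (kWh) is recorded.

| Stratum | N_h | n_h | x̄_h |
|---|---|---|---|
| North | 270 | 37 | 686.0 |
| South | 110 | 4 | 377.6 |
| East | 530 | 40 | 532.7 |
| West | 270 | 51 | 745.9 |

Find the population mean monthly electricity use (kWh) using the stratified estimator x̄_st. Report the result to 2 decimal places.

N = Σ N_h = 1180. Stratum weights W_h = N_h/N.
x̄_st = (270·686.0 + 110·377.6 + 530·532.7 + 270·745.9) / 1180 = 602.1017

x̄_st ≈ 602.10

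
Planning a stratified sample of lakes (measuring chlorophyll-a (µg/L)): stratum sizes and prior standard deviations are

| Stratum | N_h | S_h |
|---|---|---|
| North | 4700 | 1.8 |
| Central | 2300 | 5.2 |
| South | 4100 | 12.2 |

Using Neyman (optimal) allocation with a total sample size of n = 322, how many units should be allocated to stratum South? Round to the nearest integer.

Neyman allocation: n_h = n · N_h S_h / Σ N_i S_i, with n = 322.
  stratum North: N_h·S_h = 4700·1.8 = 8460.00
  stratum Central: N_h·S_h = 2300·5.2 = 11960.00
  stratum South: N_h·S_h = 4100·12.2 = 50020.00
Σ N_h S_h = 70440.00
n for stratum South = 322·50020.00/70440.00 = 228.655 → 229

229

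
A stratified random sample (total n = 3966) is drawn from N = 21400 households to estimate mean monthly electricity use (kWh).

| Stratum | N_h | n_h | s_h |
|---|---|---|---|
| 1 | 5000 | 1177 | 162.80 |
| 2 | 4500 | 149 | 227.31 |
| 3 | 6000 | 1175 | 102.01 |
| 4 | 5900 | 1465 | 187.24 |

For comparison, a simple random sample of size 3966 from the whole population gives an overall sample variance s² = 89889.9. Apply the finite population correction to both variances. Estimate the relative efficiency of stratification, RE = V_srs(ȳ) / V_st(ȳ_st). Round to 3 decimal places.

RE ≈ 1.044

V̂(ȳ_st) = Σ W_h² (1 − n_h/N_h) s_h²/n_h, with W_h = N_h/N and N = 21400:
  stratum 1: (5000/21400)²·(1 − 1177/5000)·162.80²/1177 = 0.939894
  stratum 2: (4500/21400)²·(1 − 149/4500)·227.31²/149 = 14.826
  stratum 3: (6000/21400)²·(1 − 1175/6000)·102.01²/1175 = 0.559846
  stratum 4: (5900/21400)²·(1 − 1465/5900)·187.24²/1465 = 1.36734
V_st = 17.6931
V_srs = (1 − 3966/21400)·89889.9/3966 = 18.4647
Relative efficiency = V_srs / V_st = 18.4647/17.6931 = 1.0436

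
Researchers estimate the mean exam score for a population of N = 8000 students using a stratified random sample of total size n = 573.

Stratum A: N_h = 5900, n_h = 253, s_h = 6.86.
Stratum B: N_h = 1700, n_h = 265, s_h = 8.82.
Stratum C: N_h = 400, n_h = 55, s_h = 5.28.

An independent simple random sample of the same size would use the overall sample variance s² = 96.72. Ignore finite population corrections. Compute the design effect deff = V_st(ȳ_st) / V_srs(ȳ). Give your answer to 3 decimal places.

V̂(ȳ_st) = Σ W_h² s_h²/n_h, with W_h = N_h/N and N = 8000:
  stratum A: (5900/8000)²·6.86²/253 = 0.10117
  stratum B: (1700/8000)²·8.82²/265 = 0.0132559
  stratum C: (400/8000)²·5.28²/55 = 0.0012672
V_st = 0.115693
V_srs = s²/n = 96.72/573 = 0.168796
deff = V_st / V_srs = 0.115693/0.168796 = 0.6854

deff ≈ 0.685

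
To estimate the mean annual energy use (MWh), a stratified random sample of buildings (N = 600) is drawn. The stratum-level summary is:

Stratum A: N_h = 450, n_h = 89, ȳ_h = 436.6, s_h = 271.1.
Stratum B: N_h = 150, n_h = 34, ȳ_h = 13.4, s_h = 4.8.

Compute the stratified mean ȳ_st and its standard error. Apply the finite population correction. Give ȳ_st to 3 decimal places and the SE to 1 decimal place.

ȳ_st ≈ 330.800, SE ≈ 19.3

ȳ_st = Σ W_h ȳ_h = (450·436.6 + 150·13.4)/600 = 330.80000
V̂(ȳ_st) = Σ W_h² (1 − n_h/N_h) s_h²/n_h, with W_h = N_h/N and N = 600:
  stratum A: (450/600)²·(1 − 89/450)·271.1²/89 = 372.637
  stratum B: (150/600)²·(1 − 34/150)·4.8²/34 = 0.0327529
V̂(ȳ_st) = 372.67
SE(ȳ_st) = √372.67 = 19.3047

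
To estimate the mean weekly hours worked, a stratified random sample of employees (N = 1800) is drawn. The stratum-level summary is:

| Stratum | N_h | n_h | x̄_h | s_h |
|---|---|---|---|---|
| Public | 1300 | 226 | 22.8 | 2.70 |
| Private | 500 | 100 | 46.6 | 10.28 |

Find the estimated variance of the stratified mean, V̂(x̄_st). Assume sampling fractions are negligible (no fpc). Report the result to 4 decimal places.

V̂(x̄_st) = Σ W_h² s_h²/n_h, with W_h = N_h/N and N = 1800:
  stratum Public: (1300/1800)²·2.70²/226 = 0.0168252
  stratum Private: (500/1800)²·10.28²/100 = 0.081542
V̂(x̄_st) = 0.0983672

V̂(x̄_st) ≈ 0.0984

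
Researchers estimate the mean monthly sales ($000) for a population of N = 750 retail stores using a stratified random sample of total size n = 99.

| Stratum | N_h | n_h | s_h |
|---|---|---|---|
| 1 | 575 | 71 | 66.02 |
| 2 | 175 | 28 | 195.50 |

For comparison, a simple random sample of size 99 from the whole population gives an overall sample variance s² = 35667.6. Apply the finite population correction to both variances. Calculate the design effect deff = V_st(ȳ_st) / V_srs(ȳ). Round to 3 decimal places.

V̂(ȳ_st) = Σ W_h² (1 − n_h/N_h) s_h²/n_h, with W_h = N_h/N and N = 750:
  stratum 1: (575/750)²·(1 − 71/575)·66.02²/71 = 31.6278
  stratum 2: (175/750)²·(1 − 28/175)·195.50²/28 = 62.4264
V_st = 94.0542
V_srs = (1 − 99/750)·35667.6/99 = 312.722
deff = V_st / V_srs = 94.0542/312.722 = 0.3008

deff ≈ 0.301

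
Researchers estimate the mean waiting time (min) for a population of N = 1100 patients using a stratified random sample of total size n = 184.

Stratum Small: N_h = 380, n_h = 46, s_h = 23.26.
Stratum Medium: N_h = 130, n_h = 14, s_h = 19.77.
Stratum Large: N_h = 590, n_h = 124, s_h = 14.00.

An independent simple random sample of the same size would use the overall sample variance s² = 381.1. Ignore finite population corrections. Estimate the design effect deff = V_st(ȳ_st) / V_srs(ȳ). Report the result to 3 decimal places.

deff ≈ 1.085

V̂(ȳ_st) = Σ W_h² s_h²/n_h, with W_h = N_h/N and N = 1100:
  stratum Small: (380/1100)²·23.26²/46 = 1.4036
  stratum Medium: (130/1100)²·19.77²/14 = 0.38993
  stratum Large: (590/1100)²·14.00²/124 = 0.454729
V_st = 2.24826
V_srs = s²/n = 381.1/184 = 2.0712
deff = V_st / V_srs = 2.24826/2.0712 = 1.0855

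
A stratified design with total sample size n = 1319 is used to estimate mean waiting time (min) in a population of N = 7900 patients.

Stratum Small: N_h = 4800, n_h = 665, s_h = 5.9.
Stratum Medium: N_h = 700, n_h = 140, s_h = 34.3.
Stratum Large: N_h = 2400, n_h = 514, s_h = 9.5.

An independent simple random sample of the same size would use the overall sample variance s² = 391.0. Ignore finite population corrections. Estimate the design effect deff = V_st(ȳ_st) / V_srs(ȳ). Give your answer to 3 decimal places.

V̂(ȳ_st) = Σ W_h² s_h²/n_h, with W_h = N_h/N and N = 7900:
  stratum Small: (4800/7900)²·5.9²/665 = 0.0193246
  stratum Medium: (700/7900)²·34.3²/140 = 0.0659784
  stratum Large: (2400/7900)²·9.5²/514 = 0.0162051
V_st = 0.101508
V_srs = s²/n = 391.0/1319 = 0.296437
deff = V_st / V_srs = 0.101508/0.296437 = 0.3424

deff ≈ 0.342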